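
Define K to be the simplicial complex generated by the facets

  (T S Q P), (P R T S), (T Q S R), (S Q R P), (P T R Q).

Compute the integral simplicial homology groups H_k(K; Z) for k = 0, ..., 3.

H_0 ≅ Z,  H_1 = 0,  H_2 = 0,  H_3 ≅ Z.

We work with the vertex ordering P < Q < R < S < T. The simplices of K, each written with vertices in increasing order, are:

  0-simplices (5): P, Q, R, S, T
  1-simplices (10): PQ, PR, PS, PT, QR, QS, QT, RS, RT, ST
  2-simplices (10): PQR, PQS, PQT, PRS, PRT, PST, QRS, QRT, QST, RST
  3-simplices (5): PQRS, PQRT, PQST, PRST, QRST

Hence C_0 ≅ Z^5, C_1 ≅ Z^10, C_2 ≅ Z^10, C_3 ≅ Z^5.

The boundary map ∂_1: C_1 → C_0 maps an edge to its endpoints' difference, ∂[p,q] = q − p. For instance
  ∂RS = S − R.
This gives a 5×10 integer matrix of rank 4; reducing to Smith normal form yields diagonal entries (1,1,1,1).

∂_2: C_2 → C_1 acts by ∂[p,q,r] = [q,r] − [p,r] + [p,q]. For instance
  ∂RST = ST − RT + RS,
  ∂PQR = QR − PR + PQ.
The 10×10 boundary matrix has rank 6 and Smith normal form diag(1,1,1,1,1,1).

The boundary map ∂_3: C_3 → C_2 sends each 3-simplex σ to the alternating sum Σ_i (−1)^i (σ with its i-th vertex removed). For instance
  ∂PRST = RST − PST + PRT − PRS,
  ∂PQRS = QRS − PRS + PQS − PQR.
The resulting 10×5 matrix has rank 4, and its Smith normal form has invariant factors (1,1,1,1).

Now H_k = ker ∂_k / im ∂_{k+1}, so:

  H_0: rank C_0 − rank ∂_1 = 5 − 4 = 1, and the invariant factors of ∂_1 are all 1, so H_0 ≅ Z.
  H_1: rank ker ∂_1 − rank ∂_2 = (10 − 4) − 6 = 0, and the invariant factors of ∂_2 are all 1, so H_1 ≅ 0.
  H_2: rank ker ∂_2 − rank ∂_3 = (10 − 6) − 4 = 0, and the invariant factors of ∂_3 are all 1, so H_2 ≅ 0.
  H_3: rank ker ∂_3 − rank ∂_4 = (5 − 4) − 0 = 1, and there is no ∂_4, so H_3 ≅ Z.

As a check, the Euler characteristic is 5 − 10 + 10 − 5 = 0, which agrees with 1 − 0 + 0 − 1 = 0.
(K is a triangulation of the 3-sphere S^3.)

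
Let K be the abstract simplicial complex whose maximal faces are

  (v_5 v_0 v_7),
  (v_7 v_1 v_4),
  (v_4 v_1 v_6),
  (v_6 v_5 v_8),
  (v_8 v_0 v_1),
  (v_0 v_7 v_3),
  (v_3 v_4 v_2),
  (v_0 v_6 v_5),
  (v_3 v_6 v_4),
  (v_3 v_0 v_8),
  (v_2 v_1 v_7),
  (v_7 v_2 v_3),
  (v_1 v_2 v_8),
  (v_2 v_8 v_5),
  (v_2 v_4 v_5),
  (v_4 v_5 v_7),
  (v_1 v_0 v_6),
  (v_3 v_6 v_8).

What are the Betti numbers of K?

b_0 = 1, b_1 = 1, b_2 = 0.

Take the total order v_0 < v_1 < v_2 < v_3 < v_4 < v_5 < v_6 < v_7 < v_8 on the vertex set. Then K (dimension 2) consists of the simplices:

  0-simplices (9): [v_0], [v_1], [v_2], [v_3], [v_4], [v_5], [v_6], [v_7], [v_8]
  1-simplices (27): (27 of them)
  2-simplices (18): (18 of them)

so the chain groups are C_0 ≅ Z^9, C_1 ≅ Z^27, C_2 ≅ Z^18.

The boundary map ∂_1: C_1 → C_0 maps an edge to its endpoints' difference, ∂[p,q] = q − p. For instance
  ∂[v_2,v_8] = [v_8] − [v_2].
The 9×27 boundary matrix has rank 8 and Smith normal form diag(1,1,1,1,1,1,1,1).

The boundary map ∂_2: C_2 → C_1 acts by ∂[p,q,r] = [q,r] − [p,r] + [p,q]. For instance
  ∂[v_0,v_1,v_8] = [v_1,v_8] − [v_0,v_8] + [v_0,v_1],
  ∂[v_0,v_3,v_7] = [v_3,v_7] − [v_0,v_7] + [v_0,v_3].
The 27×18 boundary matrix has rank 18 and Smith normal form diag(1,1,1,1,1,1,1,1,1,1,1,1,1,1,1,1,1,2).

From H_k ≅ ker(∂_k) / im(∂_{k+1}) we obtain:

  H_0: rank C_0 − rank ∂_1 = 9 − 8 = 1, and the invariant factors of ∂_1 are all 1, so H_0 ≅ Z.
  H_1: rank ker ∂_1 − rank ∂_2 = (27 − 8) − 18 = 1, and ∂_2 has invariant factor 2 > 1, so H_1 ≅ Z × Z/2.
  H_2: rank ker ∂_2 − rank ∂_3 = (18 − 18) − 0 = 0, and there is no ∂_3, so H_2 ≅ 0.

As a check, the Euler characteristic is 9 − 27 + 18 = 0, which agrees with 1 − 1 + 0 = 0.

Hence the Betti numbers are b_0 = 1, b_1 = 1, b_2 = 0.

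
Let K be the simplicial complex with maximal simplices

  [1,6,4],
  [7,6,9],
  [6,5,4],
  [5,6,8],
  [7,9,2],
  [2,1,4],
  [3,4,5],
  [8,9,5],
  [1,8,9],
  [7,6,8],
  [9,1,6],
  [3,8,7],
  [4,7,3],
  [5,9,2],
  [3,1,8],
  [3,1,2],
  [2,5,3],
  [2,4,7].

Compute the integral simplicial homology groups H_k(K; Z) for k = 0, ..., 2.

Order the vertices as 1 < 2 < 3 < 4 < 5 < 6 < 7 < 8 < 9. Listing each simplex with vertices in this order, K has dimension 2 with simplices:

  0-simplices (9): [1], [2], [3], [4], [5], [6], [7], [8], [9]
  1-simplices (27): (27 of them)
  2-simplices (18): [1,2,3], [1,2,4], [1,3,8], [1,4,6], [1,6,9], [1,8,9], [2,3,5], [2,4,7], [2,5,9], [2,7,9], [3,4,5], [3,4,7], [3,7,8], [4,5,6], [5,6,8], [5,8,9], [6,7,8], [6,7,9]

Hence C_0 ≅ Z^9, C_1 ≅ Z^27, C_2 ≅ Z^18.

The boundary map ∂_1: C_1 → C_0 sends each edge [p,q] (with p < q) to q − p.
The resulting 9×27 matrix has rank 8, and its Smith normal form has invariant factors (1,1,1,1,1,1,1,1).

Boundary ∂_2: C_2 → C_1 acts by ∂[p,q,r] = [q,r] − [p,r] + [p,q]. For instance
  ∂[2,4,7] = [4,7] − [2,7] + [2,4],
  ∂[1,4,6] = [4,6] − [1,6] + [1,4].
The 27×18 boundary matrix has rank 18 and Smith normal form diag(1,1,1,1,1,1,1,1,1,1,1,1,1,1,1,1,1,2).

From H_k ≅ ker(∂_k) / im(∂_{k+1}) we obtain:

  H_0: rank C_0 − rank ∂_1 = 9 − 8 = 1, and the invariant factors of ∂_1 are all 1, so H_0 ≅ Z.
  H_1: rank ker ∂_1 − rank ∂_2 = (27 − 8) − 18 = 1, and ∂_2 has invariant factor 2 > 1, so H_1 ≅ Z ⊕ Z/2.
  H_2: rank ker ∂_2 − rank ∂_3 = (18 − 18) − 0 = 0, and there is no ∂_3, so H_2 ≅ 0.

As a check, the Euler characteristic is 9 − 27 + 18 = 0, which agrees with 1 − 1 + 0 = 0.
(K is a triangulation of the Klein bottle.)

H_0 = Z,  H_1 = Z ⊕ Z/2,  H_2 = 0.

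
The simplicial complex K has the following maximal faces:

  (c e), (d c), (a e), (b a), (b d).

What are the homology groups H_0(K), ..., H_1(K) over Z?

H_0 ≅ Z,  H_1 ≅ Z.

Take the total order a < b < c < d < e on the vertex set. Then K (dimension 1) consists of the simplices:

  0-simplices (5): a, b, c, d, e
  1-simplices (5): ab, ae, bd, cd, ce

Hence C_0 ≅ Z^5, C_1 ≅ Z^5.

Boundary ∂_1: C_1 → C_0 is given by ∂[p,q] = [q] − [p].
As a 5×5 matrix over Z this has rank 4, with invariant factors (1,1,1,1).

From H_k ≅ ker(∂_k) / im(∂_{k+1}) we obtain:

  H_0: rank C_0 − rank ∂_1 = 5 − 4 = 1, and the invariant factors of ∂_1 are all 1, so H_0 = Z.
  H_1: rank ker ∂_1 − rank ∂_2 = (5 − 4) − 0 = 1, and there is no ∂_2, so H_1 = Z.

As a check, the Euler characteristic is 5 − 5 = 0, which agrees with 1 − 1 = 0.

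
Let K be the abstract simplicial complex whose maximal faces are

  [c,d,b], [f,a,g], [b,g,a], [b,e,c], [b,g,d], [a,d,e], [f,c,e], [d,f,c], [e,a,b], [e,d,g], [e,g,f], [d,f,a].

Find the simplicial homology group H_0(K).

Order the vertices as a < b < c < d < e < f < g. Listing each simplex with vertices in this order, K has dimension 2 with simplices:

  0-simplices (7): a, b, c, d, e, f, g
  1-simplices (18): ab, ad, ae, af, ag, bc, bd, be, bg, cd, ce, cf, de, df, dg, ef, eg, fg
  2-simplices (12): abe, abg, ade, adf, afg, bcd, bce, bdg, cdf, cef, deg, efg

Hence C_0 ≅ Z^7, C_1 ≅ Z^18, C_2 ≅ Z^12.

∂_1: C_1 → C_0 sends each edge [p,q] (with p < q) to q − p. For instance
  ∂df = f − d.
This gives a 7×18 integer matrix of rank 6; reducing to Smith normal form yields diagonal entries (1,1,1,1,1,1).

The boundary map ∂_2: C_2 → C_1 maps a triangle to the signed sum of its edges. For instance
  ∂adf = df − af + ad,
  ∂ade = de − ae + ad.
The 18×12 boundary matrix has rank 12 and Smith normal form diag(1,1,1,1,1,1,1,1,1,1,1,2).

Reading off H_k = ker ∂_k / im ∂_{k+1}:

  H_0: rank C_0 − rank ∂_1 = 7 − 6 = 1, and the invariant factors of ∂_1 are all 1, so H_0 = Z.

H_0 ≅ Z.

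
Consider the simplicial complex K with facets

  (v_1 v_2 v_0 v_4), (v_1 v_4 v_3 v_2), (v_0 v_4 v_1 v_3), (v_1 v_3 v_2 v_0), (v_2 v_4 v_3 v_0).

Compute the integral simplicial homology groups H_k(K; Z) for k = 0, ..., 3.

H_0 = Z,  H_1 = 0,  H_2 = 0,  H_3 = Z.

We work with the vertex ordering v_0 < v_1 < v_2 < v_3 < v_4. The simplices of K, each written with vertices in increasing order, are:

  0-simplices (5): [v_0], [v_1], [v_2], [v_3], [v_4]
  1-simplices (10): [v_0,v_1], [v_0,v_2], [v_0,v_3], [v_0,v_4], [v_1,v_2], [v_1,v_3], [v_1,v_4], [v_2,v_3], [v_2,v_4], [v_3,v_4]
  2-simplices (10): [v_0,v_1,v_2], [v_0,v_1,v_3], [v_0,v_1,v_4], [v_0,v_2,v_3], [v_0,v_2,v_4], [v_0,v_3,v_4], [v_1,v_2,v_3], [v_1,v_2,v_4], [v_1,v_3,v_4], [v_2,v_3,v_4]
  3-simplices (5): [v_0,v_1,v_2,v_3], [v_0,v_1,v_2,v_4], [v_0,v_1,v_3,v_4], [v_0,v_2,v_3,v_4], [v_1,v_2,v_3,v_4]

giving chain groups C_0 ≅ Z^5, C_1 ≅ Z^10, C_2 ≅ Z^10, C_3 ≅ Z^5.

∂_1: C_1 → C_0 sends each edge [p,q] (with p < q) to q − p. For instance
  ∂[v_0,v_4] = [v_4] − [v_0].
The 5×10 boundary matrix has rank 4 and Smith normal form diag(1,1,1,1).

The boundary map ∂_2: C_2 → C_1 sends each 2-simplex [p,q,r] to [q,r] − [p,r] + [p,q]. For instance
  ∂[v_0,v_3,v_4] = [v_3,v_4] − [v_0,v_4] + [v_0,v_3],
  ∂[v_1,v_3,v_4] = [v_3,v_4] − [v_1,v_4] + [v_1,v_3].
The 10×10 boundary matrix has rank 6 and Smith normal form diag(1,1,1,1,1,1).

Boundary ∂_3: C_3 → C_2 sends each 3-simplex σ to the alternating sum Σ_i (−1)^i (σ with its i-th vertex removed). For instance
  ∂[v_0,v_1,v_2,v_4] = [v_1,v_2,v_4] − [v_0,v_2,v_4] + [v_0,v_1,v_4] − [v_0,v_1,v_2],
  ∂[v_1,v_2,v_3,v_4] = [v_2,v_3,v_4] − [v_1,v_3,v_4] + [v_1,v_2,v_4] − [v_1,v_2,v_3].
As a 10×5 matrix over Z this has rank 4, with invariant factors (1,1,1,1).

From H_k ≅ ker(∂_k) / im(∂_{k+1}) we obtain:

  H_0: rank C_0 − rank ∂_1 = 5 − 4 = 1, and the invariant factors of ∂_1 are all 1, so H_0 ≅ Z.
  H_1: rank ker ∂_1 − rank ∂_2 = (10 − 4) − 6 = 0, and the invariant factors of ∂_2 are all 1, so H_1 ≅ 0.
  H_2: rank ker ∂_2 − rank ∂_3 = (10 − 6) − 4 = 0, and the invariant factors of ∂_3 are all 1, so H_2 ≅ 0.
  H_3: rank ker ∂_3 − rank ∂_4 = (5 − 4) − 0 = 1, and there is no ∂_4, so H_3 ≅ Z.

As a check, the Euler characteristic is 5 − 10 + 10 − 5 = 0, which agrees with 1 − 0 + 0 − 1 = 0.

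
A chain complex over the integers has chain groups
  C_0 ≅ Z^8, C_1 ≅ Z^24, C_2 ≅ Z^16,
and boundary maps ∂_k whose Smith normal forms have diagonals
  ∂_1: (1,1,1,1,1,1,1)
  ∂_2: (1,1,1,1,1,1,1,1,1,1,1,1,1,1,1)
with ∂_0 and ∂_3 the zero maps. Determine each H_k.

H_0: b_0 = 8 − 0 − 7 = 1; torsion from ∂_1 factors > 1: none. So H_0 ≅ Z.
H_1: b_1 = 24 − 7 − 15 = 2; torsion from ∂_2 factors > 1: none. So H_1 ≅ Z^2.
H_2: b_2 = 16 − 15 − 0 = 1; torsion from ∂_3 factors > 1: none. So H_2 ≅ Z.

H_0 ≅ Z,  H_1 ≅ Z^2,  H_2 ≅ Z.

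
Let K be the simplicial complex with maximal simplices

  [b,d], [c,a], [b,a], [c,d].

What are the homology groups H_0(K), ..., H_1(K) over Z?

H_0 = Z,  H_1 = Z.

Order the vertices as a < b < c < d. Listing each simplex with vertices in this order, K has dimension 1 with simplices:

  0-simplices (4): a, b, c, d
  1-simplices (4): ab, ac, bd, cd

so the chain groups are C_0 ≅ Z^4, C_1 ≅ Z^4.

The boundary map ∂_1: C_1 → C_0 is given by ∂[p,q] = [q] − [p].
This gives a 4×4 integer matrix of rank 3; reducing to Smith normal form yields diagonal entries (1,1,1).

From H_k ≅ ker(∂_k) / im(∂_{k+1}) we obtain:

  H_0: rank C_0 − rank ∂_1 = 4 − 3 = 1, and the invariant factors of ∂_1 are all 1, so H_0 ≅ Z.
  H_1: rank ker ∂_1 − rank ∂_2 = (4 − 3) − 0 = 1, and there is no ∂_2, so H_1 ≅ Z.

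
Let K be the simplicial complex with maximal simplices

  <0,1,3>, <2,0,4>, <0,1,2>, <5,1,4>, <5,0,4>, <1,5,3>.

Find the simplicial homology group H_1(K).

Fix the vertex order 0 < 1 < 2 < 3 < 4 < 5 and write every simplex with vertices in increasing order. Then dim K = 2 and the simplices of K are:

  0-simplices (6): [0], [1], [2], [3], [4], [5]
  1-simplices (12): [0,1], [0,2], [0,3], [0,4], [0,5], [1,2], [1,3], [1,4], [1,5], [2,4], [3,5], [4,5]
  2-simplices (6): [0,1,2], [0,1,3], [0,2,4], [0,4,5], [1,3,5], [1,4,5]

so the chain groups are C_0 ≅ Z^6, C_1 ≅ Z^12, C_2 ≅ Z^6.

The boundary map ∂_1: C_1 → C_0 maps an edge to its endpoints' difference, ∂[p,q] = q − p. For instance
  ∂[1,5] = [5] − [1].
This gives a 6×12 integer matrix of rank 5; reducing to Smith normal form yields diagonal entries (1,1,1,1,1).

The boundary map ∂_2: C_2 → C_1 sends each 2-simplex [p,q,r] to [q,r] − [p,r] + [p,q]. For instance
  ∂[0,1,2] = [1,2] − [0,2] + [0,1],
  ∂[0,2,4] = [2,4] − [0,4] + [0,2].
As a 12×6 matrix over Z this has rank 6, with invariant factors (1,1,1,1,1,1).

Computing H_k = (kernel of ∂_k) / (image of ∂_{k+1}):

  H_1: rank ker ∂_1 − rank ∂_2 = (12 − 5) − 6 = 1, and the invariant factors of ∂_2 are all 1, so H_1 = Z.

(K is a triangulation of the cylinder S^1 x I.)

H_1 = Z.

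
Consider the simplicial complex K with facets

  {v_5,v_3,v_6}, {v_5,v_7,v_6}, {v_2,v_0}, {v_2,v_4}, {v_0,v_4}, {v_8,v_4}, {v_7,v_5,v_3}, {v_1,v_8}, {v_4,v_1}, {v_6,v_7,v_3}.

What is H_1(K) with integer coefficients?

Take the total order v_0 < v_1 < v_2 < v_3 < v_4 < v_5 < v_6 < v_7 < v_8 on the vertex set. Then K (dimension 2) consists of the simplices:

  0-simplices (9): [v_0], [v_1], [v_2], [v_3], [v_4], [v_5], [v_6], [v_7], [v_8]
  1-simplices (12): [v_0,v_2], [v_0,v_4], [v_1,v_4], [v_1,v_8], [v_2,v_4], [v_3,v_5], [v_3,v_6], [v_3,v_7], [v_4,v_8], [v_5,v_6], [v_5,v_7], [v_6,v_7]
  2-simplices (4): [v_3,v_5,v_6], [v_3,v_5,v_7], [v_3,v_6,v_7], [v_5,v_6,v_7]

Hence C_0 ≅ Z^9, C_1 ≅ Z^12, C_2 ≅ Z^4.

∂_1: C_1 → C_0 is given by ∂[p,q] = [q] − [p]. For instance
  ∂[v_3,v_5] = [v_5] − [v_3].
The resulting 9×12 matrix has rank 7, and its Smith normal form has invariant factors (1,1,1,1,1,1,1).

Boundary ∂_2: C_2 → C_1 maps a triangle to the signed sum of its edges. For instance
  ∂[v_3,v_5,v_7] = [v_5,v_7] − [v_3,v_7] + [v_3,v_5],
  ∂[v_3,v_6,v_7] = [v_6,v_7] − [v_3,v_7] + [v_3,v_6].
As a 12×4 matrix over Z this has rank 3, with invariant factors (1,1,1).

Now H_k = ker ∂_k / im ∂_{k+1}, so:

  H_1: rank ker ∂_1 − rank ∂_2 = (12 − 7) − 3 = 2, and the invariant factors of ∂_2 are all 1, so H_1 = Z^2.

H_1 = Z^2.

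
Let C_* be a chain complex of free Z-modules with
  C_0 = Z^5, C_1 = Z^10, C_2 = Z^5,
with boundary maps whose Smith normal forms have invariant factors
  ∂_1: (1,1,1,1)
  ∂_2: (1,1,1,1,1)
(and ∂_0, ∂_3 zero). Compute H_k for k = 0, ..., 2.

H_0: b_0 = 5 − 0 − 4 = 1; torsion from ∂_1 factors > 1: none. So H_0 = Z.
H_1: b_1 = 10 − 4 − 5 = 1; torsion from ∂_2 factors > 1: none. So H_1 = Z.
H_2: b_2 = 5 − 5 − 0 = 0; torsion from ∂_3 factors > 1: none. So H_2 = 0.

H_0 = Z,  H_1 = Z,  H_2 = 0.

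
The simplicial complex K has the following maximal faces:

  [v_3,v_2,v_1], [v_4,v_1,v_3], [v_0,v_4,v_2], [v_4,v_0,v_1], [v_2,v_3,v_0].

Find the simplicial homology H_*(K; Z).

Order the vertices as v_0 < v_1 < v_2 < v_3 < v_4. Listing each simplex with vertices in this order, K has dimension 2 with simplices:

  0-simplices (5): [v_0], [v_1], [v_2], [v_3], [v_4]
  1-simplices (10): [v_0,v_1], [v_0,v_2], [v_0,v_3], [v_0,v_4], [v_1,v_2], [v_1,v_3], [v_1,v_4], [v_2,v_3], [v_2,v_4], [v_3,v_4]
  2-simplices (5): [v_0,v_1,v_4], [v_0,v_2,v_3], [v_0,v_2,v_4], [v_1,v_2,v_3], [v_1,v_3,v_4]

so the chain groups are C_0 ≅ Z^5, C_1 ≅ Z^10, C_2 ≅ Z^5.

∂_1: C_1 → C_0 is given by ∂[p,q] = [q] − [p].
As a 5×10 matrix over Z this has rank 4, with invariant factors (1,1,1,1).

The boundary map ∂_2: C_2 → C_1 acts by ∂[p,q,r] = [q,r] − [p,r] + [p,q]. For instance
  ∂[v_1,v_3,v_4] = [v_3,v_4] − [v_1,v_4] + [v_1,v_3],
  ∂[v_1,v_2,v_3] = [v_2,v_3] − [v_1,v_3] + [v_1,v_2].
This gives a 10×5 integer matrix of rank 5; reducing to Smith normal form yields diagonal entries (1,1,1,1,1).

Now H_k = ker ∂_k / im ∂_{k+1}, so:

  H_0: rank C_0 − rank ∂_1 = 5 − 4 = 1, and the invariant factors of ∂_1 are all 1, so H_0 ≅ Z.
  H_1: rank ker ∂_1 − rank ∂_2 = (10 − 4) − 5 = 1, and the invariant factors of ∂_2 are all 1, so H_1 ≅ Z.
  H_2: rank ker ∂_2 − rank ∂_3 = (5 − 5) − 0 = 0, and there is no ∂_3, so H_2 ≅ 0.

As a check, the Euler characteristic is 5 − 10 + 5 = 0, which agrees with 1 − 1 + 0 = 0.

H_0 = Z,  H_1 = Z,  H_2 = 0.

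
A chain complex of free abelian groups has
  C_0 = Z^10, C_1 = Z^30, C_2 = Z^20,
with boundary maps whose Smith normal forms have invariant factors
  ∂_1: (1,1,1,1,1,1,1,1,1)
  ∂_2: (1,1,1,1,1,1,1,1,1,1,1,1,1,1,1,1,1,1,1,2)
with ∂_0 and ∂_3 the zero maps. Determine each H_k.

H_0 ≅ Z,  H_1 ≅ Z ⊕ Z_2,  H_2 = 0.

H_0: b_0 = 10 − 0 − 9 = 1; torsion from ∂_1 factors > 1: none. So H_0 ≅ Z.
H_1: b_1 = 30 − 9 − 20 = 1; torsion from ∂_2 factors > 1: [2]. So H_1 ≅ Z ⊕ Z_2.
H_2: b_2 = 20 − 20 − 0 = 0; torsion from ∂_3 factors > 1: none. So H_2 ≅ 0.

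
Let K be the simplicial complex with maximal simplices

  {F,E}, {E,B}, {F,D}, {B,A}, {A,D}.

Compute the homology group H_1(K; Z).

H_1 ≅ Z.

We work with the vertex ordering A < B < D < E < F. The simplices of K, each written with vertices in increasing order, are:

  0-simplices (5): A, B, D, E, F
  1-simplices (5): AB, AD, BE, DF, EF

so the chain groups are C_0 ≅ Z^5, C_1 ≅ Z^5.

The boundary map ∂_1: C_1 → C_0 sends each edge [p,q] (with p < q) to q − p. For instance
  ∂DF = F − D.
This gives a 5×5 integer matrix of rank 4; reducing to Smith normal form yields diagonal entries (1,1,1,1).

From H_k ≅ ker(∂_k) / im(∂_{k+1}) we obtain:

  H_1: rank ker ∂_1 − rank ∂_2 = (5 − 4) − 0 = 1, and there is no ∂_2, so H_1 ≅ Z.

(K is a triangulation of the circle S^1.)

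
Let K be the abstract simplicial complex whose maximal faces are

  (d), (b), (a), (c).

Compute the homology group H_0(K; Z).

H_0 = Z^4.

We work with the vertex ordering a < b < c < d. The simplices of K, each written with vertices in increasing order, are:

  0-simplices (4): a, b, c, d

Hence C_0 ≅ Z^4.

From H_k ≅ ker(∂_k) / im(∂_{k+1}) we obtain:

  H_0: rank C_0 − rank ∂_1 = 4 − 0 = 4, and there is no ∂_1, so H_0 = Z^4.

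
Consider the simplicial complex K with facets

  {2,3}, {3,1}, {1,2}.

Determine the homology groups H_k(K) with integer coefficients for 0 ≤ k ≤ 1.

H_0 ≅ Z,  H_1 ≅ Z.

Take the total order 1 < 2 < 3 on the vertex set. Then K (dimension 1) consists of the simplices:

  0-simplices (3): [1], [2], [3]
  1-simplices (3): [1,2], [1,3], [2,3]

giving chain groups C_0 ≅ Z^3, C_1 ≅ Z^3.

Boundary ∂_1: C_1 → C_0 sends each edge [p,q] (with p < q) to q − p. For instance
  ∂[2,3] = [3] − [2].
The resulting 3×3 matrix has rank 2, and its Smith normal form has invariant factors (1,1).

From H_k ≅ ker(∂_k) / im(∂_{k+1}) we obtain:

  H_0: rank C_0 − rank ∂_1 = 3 − 2 = 1, and the invariant factors of ∂_1 are all 1, so H_0 ≅ Z.
  H_1: rank ker ∂_1 − rank ∂_2 = (3 − 2) − 0 = 1, and there is no ∂_2, so H_1 ≅ Z.

As a check, the Euler characteristic is 3 − 3 = 0, which agrees with 1 − 1 = 0.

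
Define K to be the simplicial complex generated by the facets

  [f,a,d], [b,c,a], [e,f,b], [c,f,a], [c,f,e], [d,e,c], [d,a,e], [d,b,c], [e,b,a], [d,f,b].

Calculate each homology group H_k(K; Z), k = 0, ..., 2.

H_0 ≅ Z,  H_1 ≅ Z/2,  H_2 = 0.

Fix the vertex order a < b < c < d < e < f and write every simplex with vertices in increasing order. Then dim K = 2 and the simplices of K are:

  0-simplices (6): a, b, c, d, e, f
  1-simplices (15): ab, ac, ad, ae, af, bc, bd, be, bf, cd, ce, cf, de, df, ef
  2-simplices (10): abc, abe, acf, ade, adf, bcd, bdf, bef, cde, cef

giving chain groups C_0 ≅ Z^6, C_1 ≅ Z^15, C_2 ≅ Z^10.

Boundary ∂_1: C_1 → C_0 sends each edge [p,q] (with p < q) to q − p. For instance
  ∂bd = d − b.
As a 6×15 matrix over Z this has rank 5, with invariant factors (1,1,1,1,1).

The boundary map ∂_2: C_2 → C_1 acts by ∂[p,q,r] = [q,r] − [p,r] + [p,q]. For instance
  ∂bdf = df − bf + bd,
  ∂cef = ef − cf + ce.
The resulting 15×10 matrix has rank 10, and its Smith normal form has invariant factors (1,1,1,1,1,1,1,1,1,2).

Reading off H_k = ker ∂_k / im ∂_{k+1}:

  H_0: rank C_0 − rank ∂_1 = 6 − 5 = 1, and the invariant factors of ∂_1 are all 1, so H_0 ≅ Z.
  H_1: rank ker ∂_1 − rank ∂_2 = (15 − 5) − 10 = 0, and ∂_2 has invariant factor 2 > 1, so H_1 ≅ Z/2.
  H_2: rank ker ∂_2 − rank ∂_3 = (10 − 10) − 0 = 0, and there is no ∂_3, so H_2 ≅ 0.

(K is a triangulation of the real projective plane RP^2.)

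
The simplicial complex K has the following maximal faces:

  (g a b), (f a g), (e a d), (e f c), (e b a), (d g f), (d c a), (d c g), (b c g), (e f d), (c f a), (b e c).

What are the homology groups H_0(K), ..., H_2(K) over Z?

Take the total order a < b < c < d < e < f < g on the vertex set. Then K (dimension 2) consists of the simplices:

  0-simplices (7): a, b, c, d, e, f, g
  1-simplices (18): ab, ac, ad, ae, af, ag, bc, be, bg, cd, ce, cf, cg, de, df, dg, ef, fg
  2-simplices (12): abe, abg, acd, acf, ade, afg, bce, bcg, cdg, cef, def, dfg

Hence C_0 ≅ Z^7, C_1 ≅ Z^18, C_2 ≅ Z^12.

Boundary ∂_1: C_1 → C_0 sends each edge [p,q] (with p < q) to q − p. For instance
  ∂af = f − a.
The resulting 7×18 matrix has rank 6, and its Smith normal form has invariant factors (1,1,1,1,1,1).

Boundary ∂_2: C_2 → C_1 maps a triangle to the signed sum of its edges. For instance
  ∂def = ef − df + de,
  ∂cef = ef − cf + ce.
The 18×12 boundary matrix has rank 12 and Smith normal form diag(1,1,1,1,1,1,1,1,1,1,1,2).

Reading off H_k = ker ∂_k / im ∂_{k+1}:

  H_0: rank C_0 − rank ∂_1 = 7 − 6 = 1, and the invariant factors of ∂_1 are all 1, so H_0 = Z.
  H_1: rank ker ∂_1 − rank ∂_2 = (18 − 6) − 12 = 0, and ∂_2 has invariant factor 2 > 1, so H_1 = Z/2Z.
  H_2: rank ker ∂_2 − rank ∂_3 = (12 − 12) − 0 = 0, and there is no ∂_3, so H_2 = 0.

(K is a triangulation of the real projective plane RP^2.)

H_0 ≅ Z,  H_1 ≅ Z/2Z,  H_2 = 0.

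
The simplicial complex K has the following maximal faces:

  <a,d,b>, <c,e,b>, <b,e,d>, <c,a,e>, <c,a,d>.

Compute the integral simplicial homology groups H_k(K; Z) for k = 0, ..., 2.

Fix the vertex order a < b < c < d < e and write every simplex with vertices in increasing order. Then dim K = 2 and the simplices of K are:

  0-simplices (5): a, b, c, d, e
  1-simplices (10): ab, ac, ad, ae, bc, bd, be, cd, ce, de
  2-simplices (5): abd, acd, ace, bce, bde

Hence C_0 ≅ Z^5, C_1 ≅ Z^10, C_2 ≅ Z^5.

The boundary map ∂_1: C_1 → C_0 maps an edge to its endpoints' difference, ∂[p,q] = q − p. For instance
  ∂ab = b − a.
As a 5×10 matrix over Z this has rank 4, with invariant factors (1,1,1,1).

The boundary map ∂_2: C_2 → C_1 acts by ∂[p,q,r] = [q,r] − [p,r] + [p,q]. For instance
  ∂ace = ce − ae + ac,
  ∂bce = ce − be + bc.
The 10×5 boundary matrix has rank 5 and Smith normal form diag(1,1,1,1,1).

From H_k ≅ ker(∂_k) / im(∂_{k+1}) we obtain:

  H_0: rank C_0 − rank ∂_1 = 5 − 4 = 1, and the invariant factors of ∂_1 are all 1, so H_0 ≅ Z.
  H_1: rank ker ∂_1 − rank ∂_2 = (10 − 4) − 5 = 1, and the invariant factors of ∂_2 are all 1, so H_1 ≅ Z.
  H_2: rank ker ∂_2 − rank ∂_3 = (5 − 5) − 0 = 0, and there is no ∂_3, so H_2 ≅ 0.

H_0 = Z,  H_1 = Z,  H_2 = 0.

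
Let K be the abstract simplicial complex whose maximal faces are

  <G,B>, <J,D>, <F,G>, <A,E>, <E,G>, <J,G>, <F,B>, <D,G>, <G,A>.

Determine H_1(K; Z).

We work with the vertex ordering A < B < D < E < F < G < J. The simplices of K, each written with vertices in increasing order, are:

  0-simplices (7): A, B, D, E, F, G, J
  1-simplices (9): AE, AG, BF, BG, DG, DJ, EG, FG, GJ

giving chain groups C_0 ≅ Z^7, C_1 ≅ Z^9.

Boundary ∂_1: C_1 → C_0 is given by ∂[p,q] = [q] − [p].
The resulting 7×9 matrix has rank 6, and its Smith normal form has invariant factors (1,1,1,1,1,1).

From H_k ≅ ker(∂_k) / im(∂_{k+1}) we obtain:

  H_1: rank ker ∂_1 − rank ∂_2 = (9 − 6) − 0 = 3, and there is no ∂_2, so H_1 ≅ Z^3.

H_1 = Z^3.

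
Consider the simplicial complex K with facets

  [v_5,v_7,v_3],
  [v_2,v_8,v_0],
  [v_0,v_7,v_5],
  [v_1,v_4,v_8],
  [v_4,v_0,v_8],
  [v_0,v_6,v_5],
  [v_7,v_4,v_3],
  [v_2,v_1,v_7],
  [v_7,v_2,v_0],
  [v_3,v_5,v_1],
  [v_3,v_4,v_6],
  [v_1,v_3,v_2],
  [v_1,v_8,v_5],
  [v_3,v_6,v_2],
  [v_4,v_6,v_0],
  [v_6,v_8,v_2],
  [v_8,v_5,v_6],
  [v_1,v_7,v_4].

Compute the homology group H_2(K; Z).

H_2 = 0.

K has 9 vertices, 27 edges, 18 triangles.
rank ∂_2 = 18, rank ∂_3 = 0 ⇒ b_2 = 18 − 18 − 0 = 0. So H_2 = 0.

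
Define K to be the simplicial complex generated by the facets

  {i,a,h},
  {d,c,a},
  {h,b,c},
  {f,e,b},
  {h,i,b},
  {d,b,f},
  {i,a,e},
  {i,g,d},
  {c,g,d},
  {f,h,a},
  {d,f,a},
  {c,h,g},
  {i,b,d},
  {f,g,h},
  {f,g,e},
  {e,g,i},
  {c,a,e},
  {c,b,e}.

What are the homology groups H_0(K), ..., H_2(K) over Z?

K has 9 vertices, 27 edges, 18 triangles.
rank ∂_0 = 0, rank ∂_1 = 8 ⇒ b_0 = 9 − 0 − 8 = 1; all invariant factors of ∂_1 are 1 so no torsion. So H_0 ≅ Z.
rank ∂_1 = 8, rank ∂_2 = 17 ⇒ b_1 = 27 − 8 − 17 = 2; all invariant factors of ∂_2 are 1 so no torsion. So H_1 ≅ Z^2.
rank ∂_2 = 17, rank ∂_3 = 0 ⇒ b_2 = 18 − 17 − 0 = 1. So H_2 ≅ Z.

H_0 ≅ Z,  H_1 ≅ Z^2,  H_2 ≅ Z.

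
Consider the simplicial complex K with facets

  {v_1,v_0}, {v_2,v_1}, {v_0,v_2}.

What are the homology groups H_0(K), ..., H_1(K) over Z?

We work with the vertex ordering v_0 < v_1 < v_2. The simplices of K, each written with vertices in increasing order, are:

  0-simplices (3): [v_0], [v_1], [v_2]
  1-simplices (3): [v_0,v_1], [v_0,v_2], [v_1,v_2]

giving chain groups C_0 ≅ Z^3, C_1 ≅ Z^3.

The boundary map ∂_1: C_1 → C_0 is given by ∂[p,q] = [q] − [p].
The resulting 3×3 matrix has rank 2, and its Smith normal form has invariant factors (1,1).

Reading off H_k = ker ∂_k / im ∂_{k+1}:

  H_0: rank C_0 − rank ∂_1 = 3 − 2 = 1, and the invariant factors of ∂_1 are all 1, so H_0 ≅ Z.
  H_1: rank ker ∂_1 − rank ∂_2 = (3 − 2) − 0 = 1, and there is no ∂_2, so H_1 ≅ Z.

As a check, the Euler characteristic is 3 − 3 = 0, which agrees with 1 − 1 = 0.

H_0 ≅ Z,  H_1 ≅ Z.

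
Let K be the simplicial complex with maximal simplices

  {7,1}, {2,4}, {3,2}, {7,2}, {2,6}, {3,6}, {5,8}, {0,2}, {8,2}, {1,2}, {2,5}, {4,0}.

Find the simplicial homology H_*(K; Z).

H_0 = Z,  H_1 = Z^4.

Fix the vertex order 0 < 1 < 2 < 3 < 4 < 5 < 6 < 7 < 8 and write every simplex with vertices in increasing order. Then dim K = 1 and the simplices of K are:

  0-simplices (9): [0], [1], [2], [3], [4], [5], [6], [7], [8]
  1-simplices (12): [0,2], [0,4], [1,2], [1,7], [2,3], [2,4], [2,5], [2,6], [2,7], [2,8], [3,6], [5,8]

Hence C_0 ≅ Z^9, C_1 ≅ Z^12.

∂_1: C_1 → C_0 maps an edge to its endpoints' difference, ∂[p,q] = q − p.
The resulting 9×12 matrix has rank 8, and its Smith normal form has invariant factors (1,1,1,1,1,1,1,1).

Reading off H_k = ker ∂_k / im ∂_{k+1}:

  H_0: rank C_0 − rank ∂_1 = 9 − 8 = 1, and the invariant factors of ∂_1 are all 1, so H_0 ≅ Z.
  H_1: rank ker ∂_1 − rank ∂_2 = (12 − 8) − 0 = 4, and there is no ∂_2, so H_1 ≅ Z^4.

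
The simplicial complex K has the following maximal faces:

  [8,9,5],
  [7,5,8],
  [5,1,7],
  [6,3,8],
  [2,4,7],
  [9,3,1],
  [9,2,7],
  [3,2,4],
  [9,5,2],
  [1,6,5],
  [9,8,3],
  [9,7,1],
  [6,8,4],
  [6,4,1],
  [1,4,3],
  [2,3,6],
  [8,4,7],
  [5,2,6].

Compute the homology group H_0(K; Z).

We work with the vertex ordering 1 < 2 < 3 < 4 < 5 < 6 < 7 < 8 < 9. The simplices of K, each written with vertices in increasing order, are:

  0-simplices (9): [1], [2], [3], [4], [5], [6], [7], [8], [9]
  1-simplices (27): (27 of them)
  2-simplices (18): [1,3,4], [1,3,9], [1,4,6], [1,5,6], [1,5,7], [1,7,9], [2,3,4], [2,3,6], [2,4,7], [2,5,6], [2,5,9], [2,7,9], [3,6,8], [3,8,9], [4,6,8], [4,7,8], [5,7,8], [5,8,9]

giving chain groups C_0 ≅ Z^9, C_1 ≅ Z^27, C_2 ≅ Z^18.

The boundary map ∂_1: C_1 → C_0 is given by ∂[p,q] = [q] − [p]. For instance
  ∂[8,9] = [9] − [8].
This gives a 9×27 integer matrix of rank 8; reducing to Smith normal form yields diagonal entries (1,1,1,1,1,1,1,1).

The boundary map ∂_2: C_2 → C_1 maps a triangle to the signed sum of its edges. For instance
  ∂[2,5,6] = [5,6] − [2,6] + [2,5],
  ∂[1,5,7] = [5,7] − [1,7] + [1,5].
The resulting 27×18 matrix has rank 18, and its Smith normal form has invariant factors (1,1,1,1,1,1,1,1,1,1,1,1,1,1,1,1,1,2).

Computing H_k = (kernel of ∂_k) / (image of ∂_{k+1}):

  H_0: rank C_0 − rank ∂_1 = 9 − 8 = 1, and the invariant factors of ∂_1 are all 1, so H_0 ≅ Z.

(K is a triangulation of the Klein bottle.)

H_0 = Z.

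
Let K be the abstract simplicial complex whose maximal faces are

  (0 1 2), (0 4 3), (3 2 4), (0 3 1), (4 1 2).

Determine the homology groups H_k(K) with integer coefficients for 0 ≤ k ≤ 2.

H_0 = Z,  H_1 = Z,  H_2 = 0.

Order the vertices as 0 < 1 < 2 < 3 < 4. Listing each simplex with vertices in this order, K has dimension 2 with simplices:

  0-simplices (5): [0], [1], [2], [3], [4]
  1-simplices (10): [0,1], [0,2], [0,3], [0,4], [1,2], [1,3], [1,4], [2,3], [2,4], [3,4]
  2-simplices (5): [0,1,2], [0,1,3], [0,3,4], [1,2,4], [2,3,4]

Hence C_0 ≅ Z^5, C_1 ≅ Z^10, C_2 ≅ Z^5.

Boundary ∂_1: C_1 → C_0 sends each edge [p,q] (with p < q) to q − p. For instance
  ∂[2,3] = [3] − [2].
As a 5×10 matrix over Z this has rank 4, with invariant factors (1,1,1,1).

∂_2: C_2 → C_1 sends each 2-simplex [p,q,r] to [q,r] − [p,r] + [p,q]. For instance
  ∂[2,3,4] = [3,4] − [2,4] + [2,3],
  ∂[0,1,2] = [1,2] − [0,2] + [0,1].
The resulting 10×5 matrix has rank 5, and its Smith normal form has invariant factors (1,1,1,1,1).

Now H_k = ker ∂_k / im ∂_{k+1}, so:

  H_0: rank C_0 − rank ∂_1 = 5 − 4 = 1, and the invariant factors of ∂_1 are all 1, so H_0 ≅ Z.
  H_1: rank ker ∂_1 − rank ∂_2 = (10 − 4) − 5 = 1, and the invariant factors of ∂_2 are all 1, so H_1 ≅ Z.
  H_2: rank ker ∂_2 − rank ∂_3 = (5 − 5) − 0 = 0, and there is no ∂_3, so H_2 ≅ 0.

As a check, the Euler characteristic is 5 − 10 + 5 = 0, which agrees with 1 − 1 + 0 = 0.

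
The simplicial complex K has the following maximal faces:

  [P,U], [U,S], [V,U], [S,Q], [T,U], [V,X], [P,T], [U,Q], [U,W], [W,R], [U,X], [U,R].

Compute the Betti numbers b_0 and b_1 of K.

b_0 = 1, b_1 = 4.

Order the vertices as P < Q < R < S < T < U < V < W < X. Listing each simplex with vertices in this order, K has dimension 1 with simplices:

  0-simplices (9): P, Q, R, S, T, U, V, W, X
  1-simplices (12): PT, PU, QS, QU, RU, RW, SU, TU, UV, UW, UX, VX

so the chain groups are C_0 ≅ Z^9, C_1 ≅ Z^12.

The boundary map ∂_1: C_1 → C_0 sends each edge [p,q] (with p < q) to q − p. For instance
  ∂RU = U − R.
This gives a 9×12 integer matrix of rank 8; reducing to Smith normal form yields diagonal entries (1,1,1,1,1,1,1,1).

Computing H_k = (kernel of ∂_k) / (image of ∂_{k+1}):

  H_0: rank C_0 − rank ∂_1 = 9 − 8 = 1, and the invariant factors of ∂_1 are all 1, so H_0 = Z.
  H_1: rank ker ∂_1 − rank ∂_2 = (12 − 8) − 0 = 4, and there is no ∂_2, so H_1 = Z^4.

Hence the Betti numbers are b_0 = 1, b_1 = 4.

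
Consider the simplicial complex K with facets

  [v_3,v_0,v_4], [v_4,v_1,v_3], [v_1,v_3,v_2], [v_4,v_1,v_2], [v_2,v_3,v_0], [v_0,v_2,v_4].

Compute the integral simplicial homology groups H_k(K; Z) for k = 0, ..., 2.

Take the total order v_0 < v_1 < v_2 < v_3 < v_4 on the vertex set. Then K (dimension 2) consists of the simplices:

  0-simplices (5): [v_0], [v_1], [v_2], [v_3], [v_4]
  1-simplices (9): [v_0,v_2], [v_0,v_3], [v_0,v_4], [v_1,v_2], [v_1,v_3], [v_1,v_4], [v_2,v_3], [v_2,v_4], [v_3,v_4]
  2-simplices (6): [v_0,v_2,v_3], [v_0,v_2,v_4], [v_0,v_3,v_4], [v_1,v_2,v_3], [v_1,v_2,v_4], [v_1,v_3,v_4]

Hence C_0 ≅ Z^5, C_1 ≅ Z^9, C_2 ≅ Z^6.

∂_1: C_1 → C_0 sends each edge [p,q] (with p < q) to q − p. For instance
  ∂[v_0,v_4] = [v_4] − [v_0].
The resulting 5×9 matrix has rank 4, and its Smith normal form has invariant factors (1,1,1,1).

The boundary map ∂_2: C_2 → C_1 maps a triangle to the signed sum of its edges. For instance
  ∂[v_1,v_3,v_4] = [v_3,v_4] − [v_1,v_4] + [v_1,v_3],
  ∂[v_0,v_3,v_4] = [v_3,v_4] − [v_0,v_4] + [v_0,v_3].
This gives a 9×6 integer matrix of rank 5; reducing to Smith normal form yields diagonal entries (1,1,1,1,1).

Now H_k = ker ∂_k / im ∂_{k+1}, so:

  H_0: rank C_0 − rank ∂_1 = 5 − 4 = 1, and the invariant factors of ∂_1 are all 1, so H_0 = Z.
  H_1: rank ker ∂_1 − rank ∂_2 = (9 − 4) − 5 = 0, and the invariant factors of ∂_2 are all 1, so H_1 = 0.
  H_2: rank ker ∂_2 − rank ∂_3 = (6 − 5) − 0 = 1, and there is no ∂_3, so H_2 = Z.

H_0 = Z,  H_1 = 0,  H_2 = Z.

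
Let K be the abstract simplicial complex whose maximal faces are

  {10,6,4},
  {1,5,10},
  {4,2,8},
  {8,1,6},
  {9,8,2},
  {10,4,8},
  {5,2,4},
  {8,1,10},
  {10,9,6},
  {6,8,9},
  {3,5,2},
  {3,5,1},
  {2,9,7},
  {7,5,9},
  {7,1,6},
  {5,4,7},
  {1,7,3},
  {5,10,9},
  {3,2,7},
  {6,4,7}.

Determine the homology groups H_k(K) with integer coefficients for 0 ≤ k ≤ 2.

H_0 ≅ Z,  H_1 ≅ Z ⊕ Z/2,  H_2 = 0.

K has 10 vertices, 30 edges, 20 triangles.
rank ∂_0 = 0, rank ∂_1 = 9 ⇒ b_0 = 10 − 0 − 9 = 1; all invariant factors of ∂_1 are 1 so no torsion. So H_0 = Z.
rank ∂_1 = 9, rank ∂_2 = 20 ⇒ b_1 = 30 − 9 − 20 = 1; ∂_2 has invariant factor(s) [2] giving torsion. So H_1 = Z ⊕ Z/2.
rank ∂_2 = 20, rank ∂_3 = 0 ⇒ b_2 = 20 − 20 − 0 = 0. So H_2 = 0.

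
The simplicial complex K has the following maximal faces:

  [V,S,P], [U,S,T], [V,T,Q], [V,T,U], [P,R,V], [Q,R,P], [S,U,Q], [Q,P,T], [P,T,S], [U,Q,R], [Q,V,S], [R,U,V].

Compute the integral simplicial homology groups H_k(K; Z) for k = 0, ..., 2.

H_0 ≅ Z,  H_1 ≅ Z/2Z,  H_2 = 0.

Fix the vertex order P < Q < R < S < T < U < V and write every simplex with vertices in increasing order. Then dim K = 2 and the simplices of K are:

  0-simplices (7): P, Q, R, S, T, U, V
  1-simplices (18): PQ, PR, PS, PT, PV, QR, QS, QT, QU, QV, RU, RV, ST, SU, SV, TU, TV, UV
  2-simplices (12): PQR, PQT, PRV, PST, PSV, QRU, QSU, QSV, QTV, RUV, STU, TUV

so the chain groups are C_0 ≅ Z^7, C_1 ≅ Z^18, C_2 ≅ Z^12.

Boundary ∂_1: C_1 → C_0 maps an edge to its endpoints' difference, ∂[p,q] = q − p. For instance
  ∂TU = U − T.
As a 7×18 matrix over Z this has rank 6, with invariant factors (1,1,1,1,1,1).

The boundary map ∂_2: C_2 → C_1 maps a triangle to the signed sum of its edges. For instance
  ∂QSU = SU − QU + QS,
  ∂PQR = QR − PR + PQ.
As a 18×12 matrix over Z this has rank 12, with invariant factors (1,1,1,1,1,1,1,1,1,1,1,2).

Reading off H_k = ker ∂_k / im ∂_{k+1}:

  H_0: rank C_0 − rank ∂_1 = 7 − 6 = 1, and the invariant factors of ∂_1 are all 1, so H_0 = Z.
  H_1: rank ker ∂_1 − rank ∂_2 = (18 − 6) − 12 = 0, and ∂_2 has invariant factor 2 > 1, so H_1 = Z/2Z.
  H_2: rank ker ∂_2 − rank ∂_3 = (12 − 12) − 0 = 0, and there is no ∂_3, so H_2 = 0.

As a check, the Euler characteristic is 7 − 18 + 12 = 1, which agrees with 1 − 0 + 0 = 1.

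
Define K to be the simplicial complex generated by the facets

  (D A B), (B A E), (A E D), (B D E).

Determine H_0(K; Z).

H_0 = Z.

Take the total order A < B < D < E on the vertex set. Then K (dimension 2) consists of the simplices:

  0-simplices (4): A, B, D, E
  1-simplices (6): AB, AD, AE, BD, BE, DE
  2-simplices (4): ABD, ABE, ADE, BDE

Hence C_0 ≅ Z^4, C_1 ≅ Z^6, C_2 ≅ Z^4.

∂_1: C_1 → C_0 maps an edge to its endpoints' difference, ∂[p,q] = q − p. For instance
  ∂DE = E − D.
The resulting 4×6 matrix has rank 3, and its Smith normal form has invariant factors (1,1,1).

The boundary map ∂_2: C_2 → C_1 acts by ∂[p,q,r] = [q,r] − [p,r] + [p,q]. For instance
  ∂ADE = DE − AE + AD,
  ∂BDE = DE − BE + BD.
This gives a 6×4 integer matrix of rank 3; reducing to Smith normal form yields diagonal entries (1,1,1).

Computing H_k = (kernel of ∂_k) / (image of ∂_{k+1}):

  H_0: rank C_0 − rank ∂_1 = 4 − 3 = 1, and the invariant factors of ∂_1 are all 1, so H_0 ≅ Z.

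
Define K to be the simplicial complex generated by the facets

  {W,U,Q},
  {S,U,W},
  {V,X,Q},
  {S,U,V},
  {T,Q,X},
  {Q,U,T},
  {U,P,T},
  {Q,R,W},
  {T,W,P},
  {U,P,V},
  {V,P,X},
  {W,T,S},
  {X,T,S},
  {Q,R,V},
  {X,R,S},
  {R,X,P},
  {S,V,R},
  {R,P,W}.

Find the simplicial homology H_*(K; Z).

H_0 = Z,  H_1 = Z ⊕ Z/2,  H_2 = 0.

Take the total order P < Q < R < S < T < U < V < W < X on the vertex set. Then K (dimension 2) consists of the simplices:

  0-simplices (9): P, Q, R, S, T, U, V, W, X
  1-simplices (27): PR, PT, PU, PV, PW, PX, QR, QT, QU, QV, QW, QX, RS, RV, RW, RX, ST, SU, SV, SW, SX, TU, TW, TX, UV, UW, VX
  2-simplices (18): PRW, PRX, PTU, PTW, PUV, PVX, QRV, QRW, QTU, QTX, QUW, QVX, RSV, RSX, STW, STX, SUV, SUW

so the chain groups are C_0 ≅ Z^9, C_1 ≅ Z^27, C_2 ≅ Z^18.

The boundary map ∂_1: C_1 → C_0 sends each edge [p,q] (with p < q) to q − p. For instance
  ∂RX = X − R.
As a 9×27 matrix over Z this has rank 8, with invariant factors (1,1,1,1,1,1,1,1).

The boundary map ∂_2: C_2 → C_1 sends each 2-simplex [p,q,r] to [q,r] − [p,r] + [p,q]. For instance
  ∂RSV = SV − RV + RS,
  ∂SUW = UW − SW + SU.
The 27×18 boundary matrix has rank 18 and Smith normal form diag(1,1,1,1,1,1,1,1,1,1,1,1,1,1,1,1,1,2).

Reading off H_k = ker ∂_k / im ∂_{k+1}:

  H_0: rank C_0 − rank ∂_1 = 9 − 8 = 1, and the invariant factors of ∂_1 are all 1, so H_0 = Z.
  H_1: rank ker ∂_1 − rank ∂_2 = (27 − 8) − 18 = 1, and ∂_2 has invariant factor 2 > 1, so H_1 = Z ⊕ Z/2.
  H_2: rank ker ∂_2 − rank ∂_3 = (18 − 18) − 0 = 0, and there is no ∂_3, so H_2 = 0.

(K is a triangulation of the Klein bottle.)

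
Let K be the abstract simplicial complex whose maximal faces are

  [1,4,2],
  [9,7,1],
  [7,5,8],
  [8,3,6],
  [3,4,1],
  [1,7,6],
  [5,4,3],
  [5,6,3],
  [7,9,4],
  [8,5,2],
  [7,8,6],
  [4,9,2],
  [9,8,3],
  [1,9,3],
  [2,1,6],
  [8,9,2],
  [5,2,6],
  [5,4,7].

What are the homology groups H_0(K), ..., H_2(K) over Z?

We work with the vertex ordering 1 < 2 < 3 < 4 < 5 < 6 < 7 < 8 < 9. The simplices of K, each written with vertices in increasing order, are:

  0-simplices (9): [1], [2], [3], [4], [5], [6], [7], [8], [9]
  1-simplices (27): (27 of them)
  2-simplices (18): [1,2,4], [1,2,6], [1,3,4], [1,3,9], [1,6,7], [1,7,9], [2,4,9], [2,5,6], [2,5,8], [2,8,9], [3,4,5], [3,5,6], [3,6,8], [3,8,9], [4,5,7], [4,7,9], [5,7,8], [6,7,8]

giving chain groups C_0 ≅ Z^9, C_1 ≅ Z^27, C_2 ≅ Z^18.

Boundary ∂_1: C_1 → C_0 maps an edge to its endpoints' difference, ∂[p,q] = q − p.
The 9×27 boundary matrix has rank 8 and Smith normal form diag(1,1,1,1,1,1,1,1).

The boundary map ∂_2: C_2 → C_1 maps a triangle to the signed sum of its edges. For instance
  ∂[5,7,8] = [7,8] − [5,8] + [5,7],
  ∂[1,7,9] = [7,9] − [1,9] + [1,7].
The resulting 27×18 matrix has rank 18, and its Smith normal form has invariant factors (1,1,1,1,1,1,1,1,1,1,1,1,1,1,1,1,1,2).

From H_k ≅ ker(∂_k) / im(∂_{k+1}) we obtain:

  H_0: rank C_0 − rank ∂_1 = 9 − 8 = 1, and the invariant factors of ∂_1 are all 1, so H_0 ≅ Z.
  H_1: rank ker ∂_1 − rank ∂_2 = (27 − 8) − 18 = 1, and ∂_2 has invariant factor 2 > 1, so H_1 ≅ Z × Z/2.
  H_2: rank ker ∂_2 − rank ∂_3 = (18 − 18) − 0 = 0, and there is no ∂_3, so H_2 ≅ 0.

(K is a triangulation of the Klein bottle.)

H_0 ≅ Z,  H_1 ≅ Z × Z/2,  H_2 = 0.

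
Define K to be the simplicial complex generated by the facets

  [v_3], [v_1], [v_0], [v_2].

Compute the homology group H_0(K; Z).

H_0 ≅ Z^4.

K has 4 vertices.
rank ∂_0 = 0, rank ∂_1 = 0 ⇒ b_0 = 4 − 0 − 0 = 4. So H_0 = Z^4.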